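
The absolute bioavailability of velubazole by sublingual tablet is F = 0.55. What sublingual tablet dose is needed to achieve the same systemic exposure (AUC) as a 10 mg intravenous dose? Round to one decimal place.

For equal systemic exposure: F × D_ev = D_iv
D_ev = D_iv / F = 10 / 0.55 = 18.1818 mg

D_sublingual = 18.2 mg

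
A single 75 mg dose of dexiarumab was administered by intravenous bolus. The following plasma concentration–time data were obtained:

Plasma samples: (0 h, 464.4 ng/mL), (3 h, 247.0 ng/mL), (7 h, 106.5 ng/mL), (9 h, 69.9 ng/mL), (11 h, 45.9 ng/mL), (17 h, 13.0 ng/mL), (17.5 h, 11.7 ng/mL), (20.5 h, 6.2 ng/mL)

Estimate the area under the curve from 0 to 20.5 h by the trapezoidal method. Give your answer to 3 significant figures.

Trapezoidal AUC_0→20.5:
  [0→3]: (464.4+247.0)/2 × 3 = 1067.1
  [3→7]: (247.0+106.5)/2 × 4 = 707.0
  [7→9]: (106.5+69.9)/2 × 2 = 176.4
  [9→11]: (69.9+45.9)/2 × 2 = 115.8
  [11→17]: (45.9+13.0)/2 × 6 = 176.7
  [17→17.5]: (13.0+11.7)/2 × 0.5 = 6.175
  [17.5→20.5]: (11.7+6.2)/2 × 3 = 26.85
  Sum = 2276.025 ng/mL·h

AUC = 2280 ng/mL·h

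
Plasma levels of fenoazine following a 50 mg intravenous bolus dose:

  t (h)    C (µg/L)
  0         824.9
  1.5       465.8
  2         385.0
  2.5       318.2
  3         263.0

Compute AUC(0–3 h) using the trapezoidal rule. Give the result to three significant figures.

Trapezoidal AUC_0→3:
  [0→1.5]: (824.9+465.8)/2 × 1.5 = 968.025
  [1.5→2]: (465.8+385.0)/2 × 0.5 = 212.7
  [2→2.5]: (385.0+318.2)/2 × 0.5 = 175.8
  [2.5→3]: (318.2+263.0)/2 × 0.5 = 145.3
  Sum = 1501.825 µg/L·h

AUC = 1500 µg/L·h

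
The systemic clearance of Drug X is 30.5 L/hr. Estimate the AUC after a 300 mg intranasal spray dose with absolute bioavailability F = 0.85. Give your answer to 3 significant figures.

AUC_0→∞ = F × Dose / CL
        = 0.85 × 300 / 30.5 = 8.36066 mg/L·hr

AUC = 8.36 mg/L·hr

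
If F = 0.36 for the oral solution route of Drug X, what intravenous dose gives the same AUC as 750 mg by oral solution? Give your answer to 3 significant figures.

Systemic exposure from an extravascular dose = F × D_ev, so the equivalent IV dose is F × D_ev.
D_iv = F × D_ev = 0.36 × 750 = 270 mg

D_iv = 270 mg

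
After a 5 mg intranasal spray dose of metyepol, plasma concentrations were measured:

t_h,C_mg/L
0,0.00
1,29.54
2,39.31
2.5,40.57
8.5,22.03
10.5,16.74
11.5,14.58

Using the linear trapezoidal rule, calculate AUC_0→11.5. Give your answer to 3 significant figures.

AUC = 311 mg/L·h

Trapezoidal AUC_0→11.5:
  [0→1]: (0.00+29.54)/2 × 1 = 14.77
  [1→2]: (29.54+39.31)/2 × 1 = 34.425
  [2→2.5]: (39.31+40.57)/2 × 0.5 = 19.97
  [2.5→8.5]: (40.57+22.03)/2 × 6 = 187.8
  [8.5→10.5]: (22.03+16.74)/2 × 2 = 38.77
  [10.5→11.5]: (16.74+14.58)/2 × 1 = 15.66
  Sum = 311.395 mg/L·h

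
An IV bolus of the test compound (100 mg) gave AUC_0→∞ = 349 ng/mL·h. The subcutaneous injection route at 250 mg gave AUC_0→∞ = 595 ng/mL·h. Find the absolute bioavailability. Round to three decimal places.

F = (AUC_ev / D_ev) / (AUC_iv / D_iv)
  = (595/250) / (349/100)
  = 2.38 / 3.49 = 0.6819

F = 0.682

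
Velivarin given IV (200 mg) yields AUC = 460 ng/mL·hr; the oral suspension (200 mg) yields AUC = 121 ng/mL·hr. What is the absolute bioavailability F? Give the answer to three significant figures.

F = 0.263

F = (AUC_ev / D_ev) / (AUC_iv / D_iv)
  = (121/200) / (460/200)
  = 0.605 / 2.3 = 0.2630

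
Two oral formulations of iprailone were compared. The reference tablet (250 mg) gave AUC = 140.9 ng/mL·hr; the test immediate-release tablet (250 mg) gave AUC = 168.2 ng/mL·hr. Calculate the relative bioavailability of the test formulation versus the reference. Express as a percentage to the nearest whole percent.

F_rel = 119%

F_rel = (AUC_test/D_test) / (AUC_ref/D_ref)
      = (168.2/250) / (140.9/250)
      = 0.6728 / 0.5636 = 1.1938 = 119.38%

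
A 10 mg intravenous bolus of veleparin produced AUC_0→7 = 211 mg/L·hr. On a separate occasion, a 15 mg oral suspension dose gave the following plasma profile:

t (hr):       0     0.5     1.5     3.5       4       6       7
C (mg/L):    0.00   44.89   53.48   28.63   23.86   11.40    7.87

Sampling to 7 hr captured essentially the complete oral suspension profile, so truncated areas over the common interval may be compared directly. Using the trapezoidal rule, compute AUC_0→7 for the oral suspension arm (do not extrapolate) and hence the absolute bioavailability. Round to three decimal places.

Trapezoidal AUC_0→7 (oral suspension):
  [0→0.5]: (0.00+44.89)/2 × 0.5 = 11.2225
  [0.5→1.5]: (44.89+53.48)/2 × 1 = 49.185
  [1.5→3.5]: (53.48+28.63)/2 × 2 = 82.11
  [3.5→4]: (28.63+23.86)/2 × 0.5 = 13.1225
  [4→6]: (23.86+11.40)/2 × 2 = 35.26
  [6→7]: (11.40+7.87)/2 × 1 = 9.635
  Sum = 200.535 mg/L·hr
F = (AUC_ev/D_ev)/(AUC_iv/D_iv) = (200.535/15)/(211/10) = 13.369/21.1 = 0.6336

F = 0.634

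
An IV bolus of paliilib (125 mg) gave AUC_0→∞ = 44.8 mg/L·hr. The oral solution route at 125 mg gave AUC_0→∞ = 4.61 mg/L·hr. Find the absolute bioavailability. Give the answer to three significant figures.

F = (AUC_ev / D_ev) / (AUC_iv / D_iv)
  = (4.61/125) / (44.8/125)
  = 0.03688 / 0.3584 = 0.1029

F = 0.103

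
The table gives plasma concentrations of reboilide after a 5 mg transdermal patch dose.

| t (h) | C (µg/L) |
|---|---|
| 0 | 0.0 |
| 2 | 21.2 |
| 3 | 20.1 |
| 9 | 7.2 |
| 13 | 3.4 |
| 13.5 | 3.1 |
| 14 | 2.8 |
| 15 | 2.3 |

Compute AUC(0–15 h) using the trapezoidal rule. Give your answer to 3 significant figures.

AUC = 151 µg/L·h

Trapezoidal AUC_0→15:
  [0→2]: (0.0+21.2)/2 × 2 = 21.2
  [2→3]: (21.2+20.1)/2 × 1 = 20.65
  [3→9]: (20.1+7.2)/2 × 6 = 81.9
  [9→13]: (7.2+3.4)/2 × 4 = 21.2
  [13→13.5]: (3.4+3.1)/2 × 0.5 = 1.625
  [13.5→14]: (3.1+2.8)/2 × 0.5 = 1.475
  [14→15]: (2.8+2.3)/2 × 1 = 2.55
  Sum = 150.6 µg/L·h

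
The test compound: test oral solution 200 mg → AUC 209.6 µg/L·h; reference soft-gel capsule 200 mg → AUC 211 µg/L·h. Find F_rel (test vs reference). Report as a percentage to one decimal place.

F_rel = 99.3%

F_rel = (AUC_test/D_test) / (AUC_ref/D_ref)
      = (209.6/200) / (211/200)
      = 1.048 / 1.055 = 0.9934 = 99.34%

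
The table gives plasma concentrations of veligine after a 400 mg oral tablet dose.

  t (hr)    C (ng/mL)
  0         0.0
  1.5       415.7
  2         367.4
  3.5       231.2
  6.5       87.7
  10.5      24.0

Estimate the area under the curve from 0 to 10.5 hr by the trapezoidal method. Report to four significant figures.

AUC = 1658 ng/mL·hr

Trapezoidal AUC_0→10.5:
  [0→1.5]: (0.0+415.7)/2 × 1.5 = 311.775
  [1.5→2]: (415.7+367.4)/2 × 0.5 = 195.775
  [2→3.5]: (367.4+231.2)/2 × 1.5 = 448.95
  [3.5→6.5]: (231.2+87.7)/2 × 3 = 478.35
  [6.5→10.5]: (87.7+24.0)/2 × 4 = 223.4
  Sum = 1658.25 ng/mL·hr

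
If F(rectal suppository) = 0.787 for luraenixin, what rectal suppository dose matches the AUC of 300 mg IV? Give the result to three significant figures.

D_rectal = 381 mg

For equal systemic exposure: F × D_ev = D_iv
D_ev = D_iv / F = 300 / 0.787 = 381.194 mg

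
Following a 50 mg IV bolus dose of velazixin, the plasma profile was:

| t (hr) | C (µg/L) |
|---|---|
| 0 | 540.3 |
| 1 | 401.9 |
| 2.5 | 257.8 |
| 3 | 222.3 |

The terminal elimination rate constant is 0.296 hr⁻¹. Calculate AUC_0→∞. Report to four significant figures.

AUC = 1837 µg/L·hr

Trapezoidal AUC_0→3:
  [0→1]: (540.3+401.9)/2 × 1 = 471.1
  [1→2.5]: (401.9+257.8)/2 × 1.5 = 494.775
  [2.5→3]: (257.8+222.3)/2 × 0.5 = 120.025
  Sum = 1085.9 µg/L·hr
Extrapolated tail: C_last / k_e = 222.3 / 0.296 = 751.014
AUC_0→∞ = 1085.9 + 751.014 = 1836.914 µg/L·hr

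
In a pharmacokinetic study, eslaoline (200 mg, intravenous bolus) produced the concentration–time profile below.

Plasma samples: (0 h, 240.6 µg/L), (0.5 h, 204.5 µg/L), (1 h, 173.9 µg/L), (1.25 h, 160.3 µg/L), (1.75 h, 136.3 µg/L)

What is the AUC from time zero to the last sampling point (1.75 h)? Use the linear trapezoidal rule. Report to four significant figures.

Trapezoidal AUC_0→1.75:
  [0→0.5]: (240.6+204.5)/2 × 0.5 = 111.275
  [0.5→1]: (204.5+173.9)/2 × 0.5 = 94.6
  [1→1.25]: (173.9+160.3)/2 × 0.25 = 41.775
  [1.25→1.75]: (160.3+136.3)/2 × 0.5 = 74.15
  Sum = 321.8 µg/L·h

AUC = 321.8 µg/L·h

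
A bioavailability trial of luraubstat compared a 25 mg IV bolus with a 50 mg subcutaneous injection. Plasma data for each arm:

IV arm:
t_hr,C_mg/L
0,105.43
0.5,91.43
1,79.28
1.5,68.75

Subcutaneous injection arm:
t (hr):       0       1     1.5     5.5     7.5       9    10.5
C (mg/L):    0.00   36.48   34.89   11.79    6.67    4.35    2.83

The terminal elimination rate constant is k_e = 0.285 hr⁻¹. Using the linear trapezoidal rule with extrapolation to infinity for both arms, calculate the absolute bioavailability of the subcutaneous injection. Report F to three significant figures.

Trapezoidal AUC_0→1.5 (IV):
  [0→0.5]: (105.43+91.43)/2 × 0.5 = 49.215
  [0.5→1]: (91.43+79.28)/2 × 0.5 = 42.6775
  [1→1.5]: (79.28+68.75)/2 × 0.5 = 37.0075
  Sum = 128.9 mg/L·hr
IV tail: 68.75/0.285 = 241.228; AUC_iv,0→∞ = 128.9 + 241.228 = 370.128 mg/L·hr
Trapezoidal AUC_0→10.5 (subcutaneous injection):
  [0→1]: (0.00+36.48)/2 × 1 = 18.24
  [1→1.5]: (36.48+34.89)/2 × 0.5 = 17.8425
  [1.5→5.5]: (34.89+11.79)/2 × 4 = 93.36
  [5.5→7.5]: (11.79+6.67)/2 × 2 = 18.46
  [7.5→9]: (6.67+4.35)/2 × 1.5 = 8.265
  [9→10.5]: (4.35+2.83)/2 × 1.5 = 5.385
  Sum = 161.5525 mg/L·hr
subcutaneous injection tail: 2.83/0.285 = 9.930; AUC_ev,0→∞ = 161.5525 + 9.930 = 171.4825 mg/L·hr
F = (AUC_ev/D_ev)/(AUC_iv/D_iv) = (171.4825/50)/(370.128/25) = 3.42965/14.80512 = 0.2317

F = 0.232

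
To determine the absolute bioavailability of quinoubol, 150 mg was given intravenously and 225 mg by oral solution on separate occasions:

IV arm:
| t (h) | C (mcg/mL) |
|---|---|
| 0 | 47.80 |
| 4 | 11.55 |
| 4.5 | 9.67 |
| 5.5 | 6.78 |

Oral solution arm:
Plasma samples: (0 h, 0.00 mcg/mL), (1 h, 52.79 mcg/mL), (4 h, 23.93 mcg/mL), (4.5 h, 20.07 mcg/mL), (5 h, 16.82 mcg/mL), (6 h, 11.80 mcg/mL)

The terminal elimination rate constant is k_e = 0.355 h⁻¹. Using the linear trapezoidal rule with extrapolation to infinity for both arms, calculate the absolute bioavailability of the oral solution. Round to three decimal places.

F = 0.922

Trapezoidal AUC_0→5.5 (IV):
  [0→4]: (47.80+11.55)/2 × 4 = 118.7
  [4→4.5]: (11.55+9.67)/2 × 0.5 = 5.305
  [4.5→5.5]: (9.67+6.78)/2 × 1 = 8.225
  Sum = 132.23 mcg/mL·h
IV tail: 6.78/0.355 = 19.099; AUC_iv,0→∞ = 132.23 + 19.099 = 151.329 mcg/mL·h
Trapezoidal AUC_0→6 (oral solution):
  [0→1]: (0.00+52.79)/2 × 1 = 26.395
  [1→4]: (52.79+23.93)/2 × 3 = 115.08
  [4→4.5]: (23.93+20.07)/2 × 0.5 = 11.0
  [4.5→5]: (20.07+16.82)/2 × 0.5 = 9.2225
  [5→6]: (16.82+11.80)/2 × 1 = 14.31
  Sum = 176.0075 mcg/mL·h
oral solution tail: 11.80/0.355 = 33.239; AUC_ev,0→∞ = 176.0075 + 33.239 = 209.2465 mcg/mL·h
F = (AUC_ev/D_ev)/(AUC_iv/D_iv) = (209.2465/225)/(151.329/150) = 0.929984/1.00886 = 0.9218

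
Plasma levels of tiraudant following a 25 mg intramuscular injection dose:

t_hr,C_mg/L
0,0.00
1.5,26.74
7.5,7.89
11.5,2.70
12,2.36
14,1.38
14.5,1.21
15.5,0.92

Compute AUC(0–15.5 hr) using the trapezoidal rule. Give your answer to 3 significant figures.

AUC = 152 mg/L·hr

Trapezoidal AUC_0→15.5:
  [0→1.5]: (0.00+26.74)/2 × 1.5 = 20.055
  [1.5→7.5]: (26.74+7.89)/2 × 6 = 103.89
  [7.5→11.5]: (7.89+2.70)/2 × 4 = 21.18
  [11.5→12]: (2.70+2.36)/2 × 0.5 = 1.265
  [12→14]: (2.36+1.38)/2 × 2 = 3.74
  [14→14.5]: (1.38+1.21)/2 × 0.5 = 0.6475
  [14.5→15.5]: (1.21+0.92)/2 × 1 = 1.065
  Sum = 151.8425 mg/L·hr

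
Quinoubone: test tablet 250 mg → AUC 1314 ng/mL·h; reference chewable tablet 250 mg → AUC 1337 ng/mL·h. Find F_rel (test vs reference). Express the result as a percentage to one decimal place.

F_rel = 98.3%

F_rel = (AUC_test/D_test) / (AUC_ref/D_ref)
      = (1314/250) / (1337/250)
      = 5.256 / 5.348 = 0.9828 = 98.28%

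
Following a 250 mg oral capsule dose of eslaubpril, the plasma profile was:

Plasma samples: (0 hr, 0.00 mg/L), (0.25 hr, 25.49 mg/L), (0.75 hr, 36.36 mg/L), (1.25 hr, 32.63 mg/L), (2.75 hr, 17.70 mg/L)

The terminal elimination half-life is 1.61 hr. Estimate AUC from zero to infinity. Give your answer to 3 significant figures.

Trapezoidal AUC_0→2.75:
  [0→0.25]: (0.00+25.49)/2 × 0.25 = 3.18625
  [0.25→0.75]: (25.49+36.36)/2 × 0.5 = 15.4625
  [0.75→1.25]: (36.36+32.63)/2 × 0.5 = 17.2475
  [1.25→2.75]: (32.63+17.70)/2 × 1.5 = 37.7475
  Sum = 73.64375 mg/L·hr
k_e = ln2 / t½ = 0.693147 / 1.61 = 0.4305 hr^-1
Extrapolated tail: C_last / k_e = 17.70 / 0.4305 = 41.115
AUC_0→∞ = 73.64375 + 41.115 = 114.75875 mg/L·hr

AUC = 115 mg/L·hr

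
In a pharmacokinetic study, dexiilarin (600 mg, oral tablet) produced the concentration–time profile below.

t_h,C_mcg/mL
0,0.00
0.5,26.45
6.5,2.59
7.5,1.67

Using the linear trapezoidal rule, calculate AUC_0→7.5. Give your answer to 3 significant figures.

AUC = 95.9 mcg/mL·h

Trapezoidal AUC_0→7.5:
  [0→0.5]: (0.00+26.45)/2 × 0.5 = 6.6125
  [0.5→6.5]: (26.45+2.59)/2 × 6 = 87.12
  [6.5→7.5]: (2.59+1.67)/2 × 1 = 2.13
  Sum = 95.8625 mcg/mL·h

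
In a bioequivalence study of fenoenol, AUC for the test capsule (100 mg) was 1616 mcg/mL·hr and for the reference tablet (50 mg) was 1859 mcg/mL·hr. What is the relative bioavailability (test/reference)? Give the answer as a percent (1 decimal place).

F_rel = 43.5%

F_rel = (AUC_test/D_test) / (AUC_ref/D_ref)
      = (1616/100) / (1859/50)
      = 16.16 / 37.18 = 0.4346 = 43.46%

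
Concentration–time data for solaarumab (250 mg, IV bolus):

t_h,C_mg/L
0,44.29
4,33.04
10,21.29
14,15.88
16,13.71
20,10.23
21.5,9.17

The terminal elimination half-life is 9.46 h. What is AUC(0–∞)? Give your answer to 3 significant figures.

Trapezoidal AUC_0→21.5:
  [0→4]: (44.29+33.04)/2 × 4 = 154.66
  [4→10]: (33.04+21.29)/2 × 6 = 162.99
  [10→14]: (21.29+15.88)/2 × 4 = 74.34
  [14→16]: (15.88+13.71)/2 × 2 = 29.59
  [16→20]: (13.71+10.23)/2 × 4 = 47.88
  [20→21.5]: (10.23+9.17)/2 × 1.5 = 14.55
  Sum = 484.01 mg/L·h
k_e = ln2 / t½ = 0.693147 / 9.46 = 0.0733 h^-1
Extrapolated tail: C_last / k_e = 9.17 / 0.0733 = 125.102
AUC_0→∞ = 484.01 + 125.102 = 609.112 mg/L·h

AUC = 609 mg/L·h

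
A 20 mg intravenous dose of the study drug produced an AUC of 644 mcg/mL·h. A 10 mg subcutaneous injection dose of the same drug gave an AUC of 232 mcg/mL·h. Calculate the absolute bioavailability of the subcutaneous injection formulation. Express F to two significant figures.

F = 0.72

F = (AUC_ev / D_ev) / (AUC_iv / D_iv)
  = (232/10) / (644/20)
  = 23.2 / 32.2 = 0.7205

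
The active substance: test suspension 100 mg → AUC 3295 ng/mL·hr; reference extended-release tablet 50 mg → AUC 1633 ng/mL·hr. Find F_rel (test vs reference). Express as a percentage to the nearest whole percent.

F_rel = 101%

F_rel = (AUC_test/D_test) / (AUC_ref/D_ref)
      = (3295/100) / (1633/50)
      = 32.95 / 32.66 = 1.0089 = 100.89%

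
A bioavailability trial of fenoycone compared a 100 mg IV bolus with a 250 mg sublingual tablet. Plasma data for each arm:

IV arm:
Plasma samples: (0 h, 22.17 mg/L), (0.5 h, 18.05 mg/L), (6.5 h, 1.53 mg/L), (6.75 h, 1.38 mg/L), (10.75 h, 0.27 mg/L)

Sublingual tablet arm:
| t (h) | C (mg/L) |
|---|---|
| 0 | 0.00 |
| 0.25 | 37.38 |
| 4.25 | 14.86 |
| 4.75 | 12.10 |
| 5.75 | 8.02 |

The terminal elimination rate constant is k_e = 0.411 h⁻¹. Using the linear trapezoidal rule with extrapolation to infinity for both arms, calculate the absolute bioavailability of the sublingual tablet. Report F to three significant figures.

F = 0.796

Trapezoidal AUC_0→10.75 (IV):
  [0→0.5]: (22.17+18.05)/2 × 0.5 = 10.055
  [0.5→6.5]: (18.05+1.53)/2 × 6 = 58.74
  [6.5→6.75]: (1.53+1.38)/2 × 0.25 = 0.36375
  [6.75→10.75]: (1.38+0.27)/2 × 4 = 3.3
  Sum = 72.45875 mg/L·h
IV tail: 0.27/0.411 = 0.657; AUC_iv,0→∞ = 72.45875 + 0.657 = 73.11575 mg/L·h
Trapezoidal AUC_0→5.75 (sublingual tablet):
  [0→0.25]: (0.00+37.38)/2 × 0.25 = 4.6725
  [0.25→4.25]: (37.38+14.86)/2 × 4 = 104.48
  [4.25→4.75]: (14.86+12.10)/2 × 0.5 = 6.74
  [4.75→5.75]: (12.10+8.02)/2 × 1 = 10.06
  Sum = 125.9525 mg/L·h
sublingual tablet tail: 8.02/0.411 = 19.513; AUC_ev,0→∞ = 125.9525 + 19.513 = 145.4655 mg/L·h
F = (AUC_ev/D_ev)/(AUC_iv/D_iv) = (145.4655/250)/(73.11575/100) = 0.581862/0.7311575 = 0.7958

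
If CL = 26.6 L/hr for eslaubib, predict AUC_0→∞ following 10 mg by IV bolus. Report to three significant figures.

AUC = 0.376 mg/L·hr

AUC_0→∞ = Dose_iv / CL
        = 10 / 26.6 = 0.37594 mg/L·hr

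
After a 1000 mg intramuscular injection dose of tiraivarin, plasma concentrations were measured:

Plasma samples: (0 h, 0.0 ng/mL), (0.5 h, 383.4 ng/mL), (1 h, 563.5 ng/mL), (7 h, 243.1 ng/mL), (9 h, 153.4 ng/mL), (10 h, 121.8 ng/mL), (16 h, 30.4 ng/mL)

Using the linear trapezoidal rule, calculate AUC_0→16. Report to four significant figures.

AUC = 3743 ng/mL·h

Trapezoidal AUC_0→16:
  [0→0.5]: (0.0+383.4)/2 × 0.5 = 95.85
  [0.5→1]: (383.4+563.5)/2 × 0.5 = 236.725
  [1→7]: (563.5+243.1)/2 × 6 = 2419.8
  [7→9]: (243.1+153.4)/2 × 2 = 396.5
  [9→10]: (153.4+121.8)/2 × 1 = 137.6
  [10→16]: (121.8+30.4)/2 × 6 = 456.6
  Sum = 3743.075 ng/mL·h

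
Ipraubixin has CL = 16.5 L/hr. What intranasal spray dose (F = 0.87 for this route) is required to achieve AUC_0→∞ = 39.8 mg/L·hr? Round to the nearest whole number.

Dose = 755 mg

Dose = CL × AUC_0→∞ / F
     = 16.5 × 39.8 / 0.87 = 754.828 mg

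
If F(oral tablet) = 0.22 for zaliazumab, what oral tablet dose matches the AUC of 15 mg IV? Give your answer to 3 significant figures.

D_oral = 68.2 mg

For equal systemic exposure: F × D_ev = D_iv
D_ev = D_iv / F = 15 / 0.22 = 68.1818 mg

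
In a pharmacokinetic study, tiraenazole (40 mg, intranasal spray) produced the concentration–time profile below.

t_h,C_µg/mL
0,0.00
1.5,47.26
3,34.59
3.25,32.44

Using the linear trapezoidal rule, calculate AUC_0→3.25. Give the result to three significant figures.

Trapezoidal AUC_0→3.25:
  [0→1.5]: (0.00+47.26)/2 × 1.5 = 35.445
  [1.5→3]: (47.26+34.59)/2 × 1.5 = 61.3875
  [3→3.25]: (34.59+32.44)/2 × 0.25 = 8.37875
  Sum = 105.21125 µg/mL·h

AUC = 105 µg/mL·h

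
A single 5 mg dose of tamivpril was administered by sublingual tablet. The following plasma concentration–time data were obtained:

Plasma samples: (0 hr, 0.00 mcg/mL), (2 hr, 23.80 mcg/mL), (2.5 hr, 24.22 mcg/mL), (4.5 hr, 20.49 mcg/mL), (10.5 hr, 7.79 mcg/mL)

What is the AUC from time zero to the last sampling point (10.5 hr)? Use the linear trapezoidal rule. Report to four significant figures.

AUC = 165.4 mcg/mL·hr

Trapezoidal AUC_0→10.5:
  [0→2]: (0.00+23.80)/2 × 2 = 23.8
  [2→2.5]: (23.80+24.22)/2 × 0.5 = 12.005
  [2.5→4.5]: (24.22+20.49)/2 × 2 = 44.71
  [4.5→10.5]: (20.49+7.79)/2 × 6 = 84.84
  Sum = 165.355 mcg/mL·hr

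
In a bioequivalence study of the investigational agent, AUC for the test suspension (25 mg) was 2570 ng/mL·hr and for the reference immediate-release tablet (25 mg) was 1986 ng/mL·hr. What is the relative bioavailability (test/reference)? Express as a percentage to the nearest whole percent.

F_rel = 129%

F_rel = (AUC_test/D_test) / (AUC_ref/D_ref)
      = (2570/25) / (1986/25)
      = 102.8 / 79.44 = 1.2941 = 129.41%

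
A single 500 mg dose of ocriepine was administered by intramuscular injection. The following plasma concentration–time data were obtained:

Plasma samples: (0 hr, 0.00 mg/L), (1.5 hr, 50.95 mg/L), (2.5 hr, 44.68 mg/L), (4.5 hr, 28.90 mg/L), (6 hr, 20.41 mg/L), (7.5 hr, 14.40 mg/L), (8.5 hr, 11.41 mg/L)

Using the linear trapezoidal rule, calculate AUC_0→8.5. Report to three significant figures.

Trapezoidal AUC_0→8.5:
  [0→1.5]: (0.00+50.95)/2 × 1.5 = 38.2125
  [1.5→2.5]: (50.95+44.68)/2 × 1 = 47.815
  [2.5→4.5]: (44.68+28.90)/2 × 2 = 73.58
  [4.5→6]: (28.90+20.41)/2 × 1.5 = 36.9825
  [6→7.5]: (20.41+14.40)/2 × 1.5 = 26.1075
  [7.5→8.5]: (14.40+11.41)/2 × 1 = 12.905
  Sum = 235.6025 mg/L·hr

AUC = 236 mg/L·hr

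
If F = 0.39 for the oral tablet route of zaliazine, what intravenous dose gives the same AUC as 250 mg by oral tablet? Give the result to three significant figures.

D_iv = 97.5 mg

Systemic exposure from an extravascular dose = F × D_ev, so the equivalent IV dose is F × D_ev.
D_iv = F × D_ev = 0.39 × 250 = 97.5 mg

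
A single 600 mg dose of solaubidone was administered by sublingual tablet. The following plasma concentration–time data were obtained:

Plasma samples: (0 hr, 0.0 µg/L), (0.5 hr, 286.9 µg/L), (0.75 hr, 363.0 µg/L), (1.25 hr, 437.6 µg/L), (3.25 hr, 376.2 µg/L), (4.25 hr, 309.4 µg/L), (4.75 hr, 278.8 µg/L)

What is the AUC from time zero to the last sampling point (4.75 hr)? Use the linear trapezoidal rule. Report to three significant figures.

Trapezoidal AUC_0→4.75:
  [0→0.5]: (0.0+286.9)/2 × 0.5 = 71.725
  [0.5→0.75]: (286.9+363.0)/2 × 0.25 = 81.2375
  [0.75→1.25]: (363.0+437.6)/2 × 0.5 = 200.15
  [1.25→3.25]: (437.6+376.2)/2 × 2 = 813.8
  [3.25→4.25]: (376.2+309.4)/2 × 1 = 342.8
  [4.25→4.75]: (309.4+278.8)/2 × 0.5 = 147.05
  Sum = 1656.7625 µg/L·hr

AUC = 1660 µg/L·hr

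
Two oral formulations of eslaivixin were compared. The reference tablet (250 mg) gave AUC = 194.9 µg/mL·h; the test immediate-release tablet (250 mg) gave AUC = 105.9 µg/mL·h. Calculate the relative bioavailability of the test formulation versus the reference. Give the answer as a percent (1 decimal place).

F_rel = (AUC_test/D_test) / (AUC_ref/D_ref)
      = (105.9/250) / (194.9/250)
      = 0.4236 / 0.7796 = 0.5434 = 54.34%

F_rel = 54.3%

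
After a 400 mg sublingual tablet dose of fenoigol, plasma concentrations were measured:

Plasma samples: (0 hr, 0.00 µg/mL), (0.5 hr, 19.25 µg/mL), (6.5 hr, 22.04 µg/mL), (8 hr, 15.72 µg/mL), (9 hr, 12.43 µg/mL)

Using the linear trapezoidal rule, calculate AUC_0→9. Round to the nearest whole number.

AUC = 171 µg/mL·hr

Trapezoidal AUC_0→9:
  [0→0.5]: (0.00+19.25)/2 × 0.5 = 4.8125
  [0.5→6.5]: (19.25+22.04)/2 × 6 = 123.87
  [6.5→8]: (22.04+15.72)/2 × 1.5 = 28.32
  [8→9]: (15.72+12.43)/2 × 1 = 14.075
  Sum = 171.0775 µg/mL·hr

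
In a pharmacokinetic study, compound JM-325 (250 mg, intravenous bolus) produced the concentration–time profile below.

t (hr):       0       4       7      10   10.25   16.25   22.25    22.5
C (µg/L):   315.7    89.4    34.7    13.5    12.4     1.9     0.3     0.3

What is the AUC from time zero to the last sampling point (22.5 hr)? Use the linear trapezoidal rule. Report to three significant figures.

Trapezoidal AUC_0→22.5:
  [0→4]: (315.7+89.4)/2 × 4 = 810.2
  [4→7]: (89.4+34.7)/2 × 3 = 186.15
  [7→10]: (34.7+13.5)/2 × 3 = 72.3
  [10→10.25]: (13.5+12.4)/2 × 0.25 = 3.2375
  [10.25→16.25]: (12.4+1.9)/2 × 6 = 42.9
  [16.25→22.25]: (1.9+0.3)/2 × 6 = 6.6
  [22.25→22.5]: (0.3+0.3)/2 × 0.25 = 0.075
  Sum = 1121.4625 µg/L·hr

AUC = 1120 µg/L·hr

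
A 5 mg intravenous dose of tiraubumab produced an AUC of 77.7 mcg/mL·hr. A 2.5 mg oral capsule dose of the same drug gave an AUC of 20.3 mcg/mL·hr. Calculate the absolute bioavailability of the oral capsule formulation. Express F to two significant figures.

F = (AUC_ev / D_ev) / (AUC_iv / D_iv)
  = (20.3/2.5) / (77.7/5)
  = 8.12 / 15.54 = 0.5225

F = 0.52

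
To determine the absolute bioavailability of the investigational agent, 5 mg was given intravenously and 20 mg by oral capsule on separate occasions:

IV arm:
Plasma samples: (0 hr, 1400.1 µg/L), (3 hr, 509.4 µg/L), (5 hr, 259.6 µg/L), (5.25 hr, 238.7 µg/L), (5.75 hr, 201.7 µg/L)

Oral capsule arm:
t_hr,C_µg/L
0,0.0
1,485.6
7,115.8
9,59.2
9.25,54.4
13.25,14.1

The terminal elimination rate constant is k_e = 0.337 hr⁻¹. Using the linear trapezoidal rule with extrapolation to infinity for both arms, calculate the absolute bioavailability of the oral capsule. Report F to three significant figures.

Trapezoidal AUC_0→5.75 (IV):
  [0→3]: (1400.1+509.4)/2 × 3 = 2864.25
  [3→5]: (509.4+259.6)/2 × 2 = 769.0
  [5→5.25]: (259.6+238.7)/2 × 0.25 = 62.2875
  [5.25→5.75]: (238.7+201.7)/2 × 0.5 = 110.1
  Sum = 3805.6375 µg/L·hr
IV tail: 201.7/0.337 = 598.516; AUC_iv,0→∞ = 3805.6375 + 598.516 = 4404.1535 µg/L·hr
Trapezoidal AUC_0→13.25 (oral capsule):
  [0→1]: (0.0+485.6)/2 × 1 = 242.8
  [1→7]: (485.6+115.8)/2 × 6 = 1804.2
  [7→9]: (115.8+59.2)/2 × 2 = 175.0
  [9→9.25]: (59.2+54.4)/2 × 0.25 = 14.2
  [9.25→13.25]: (54.4+14.1)/2 × 4 = 137.0
  Sum = 2373.2 µg/L·hr
oral capsule tail: 14.1/0.337 = 41.840; AUC_ev,0→∞ = 2373.2 + 41.840 = 2415.04 µg/L·hr
F = (AUC_ev/D_ev)/(AUC_iv/D_iv) = (2415.04/20)/(4404.1535/5) = 120.752/880.8307 = 0.1371

F = 0.137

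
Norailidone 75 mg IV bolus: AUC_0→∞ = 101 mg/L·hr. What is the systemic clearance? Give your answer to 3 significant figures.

CL = Dose_iv / AUC_0→∞
   = 75 / 101 = 0.742574 L/hr

CL = 0.743 L/hr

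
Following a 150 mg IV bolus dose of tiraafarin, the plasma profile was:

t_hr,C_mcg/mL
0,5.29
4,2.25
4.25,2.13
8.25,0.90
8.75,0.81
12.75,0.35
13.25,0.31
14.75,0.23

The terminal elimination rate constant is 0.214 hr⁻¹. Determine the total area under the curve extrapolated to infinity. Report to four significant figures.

AUC = 26.08 mcg/mL·hr

Trapezoidal AUC_0→14.75:
  [0→4]: (5.29+2.25)/2 × 4 = 15.08
  [4→4.25]: (2.25+2.13)/2 × 0.25 = 0.5475
  [4.25→8.25]: (2.13+0.90)/2 × 4 = 6.06
  [8.25→8.75]: (0.90+0.81)/2 × 0.5 = 0.4275
  [8.75→12.75]: (0.81+0.35)/2 × 4 = 2.32
  [12.75→13.25]: (0.35+0.31)/2 × 0.5 = 0.165
  [13.25→14.75]: (0.31+0.23)/2 × 1.5 = 0.405
  Sum = 25.005 mcg/mL·hr
Extrapolated tail: C_last / k_e = 0.23 / 0.214 = 1.075
AUC_0→∞ = 25.005 + 1.075 = 26.08 mcg/mL·hr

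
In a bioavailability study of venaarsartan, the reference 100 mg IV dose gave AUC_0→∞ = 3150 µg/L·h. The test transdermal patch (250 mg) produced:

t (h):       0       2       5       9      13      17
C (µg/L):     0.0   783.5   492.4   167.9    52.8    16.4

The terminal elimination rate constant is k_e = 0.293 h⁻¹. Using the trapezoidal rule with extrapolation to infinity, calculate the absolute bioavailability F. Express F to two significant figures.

F = 0.59

Trapezoidal AUC_0→17 (transdermal patch):
  [0→2]: (0.0+783.5)/2 × 2 = 783.5
  [2→5]: (783.5+492.4)/2 × 3 = 1913.85
  [5→9]: (492.4+167.9)/2 × 4 = 1320.6
  [9→13]: (167.9+52.8)/2 × 4 = 441.4
  [13→17]: (52.8+16.4)/2 × 4 = 138.4
  Sum = 4597.75 µg/L·h
Tail: C_last/k_e = 16.4/0.293 = 55.973
AUC_0→∞ (transdermal patch) = 4597.75 + 55.973 = 4653.723 µg/L·h
F = (AUC_ev/D_ev)/(AUC_iv/D_iv) = (4653.723/250)/(3150/100) = 18.614892/31.5 = 0.5909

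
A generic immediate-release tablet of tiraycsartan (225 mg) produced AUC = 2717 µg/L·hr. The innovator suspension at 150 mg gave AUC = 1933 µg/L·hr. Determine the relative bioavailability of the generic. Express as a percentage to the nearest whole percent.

F_rel = 94%

F_rel = (AUC_test/D_test) / (AUC_ref/D_ref)
      = (2717/225) / (1933/150)
      = 12.0756 / 12.8867 = 0.9371 = 93.71%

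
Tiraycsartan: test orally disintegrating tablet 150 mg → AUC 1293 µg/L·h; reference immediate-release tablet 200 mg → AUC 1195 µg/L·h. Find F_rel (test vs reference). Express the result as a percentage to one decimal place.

F_rel = 144.3%

F_rel = (AUC_test/D_test) / (AUC_ref/D_ref)
      = (1293/150) / (1195/200)
      = 8.62 / 5.975 = 1.4427 = 144.27%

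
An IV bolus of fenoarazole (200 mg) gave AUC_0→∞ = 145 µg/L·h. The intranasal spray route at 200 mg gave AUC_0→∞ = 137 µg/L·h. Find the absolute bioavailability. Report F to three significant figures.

F = 0.945

F = (AUC_ev / D_ev) / (AUC_iv / D_iv)
  = (137/200) / (145/200)
  = 0.685 / 0.725 = 0.9448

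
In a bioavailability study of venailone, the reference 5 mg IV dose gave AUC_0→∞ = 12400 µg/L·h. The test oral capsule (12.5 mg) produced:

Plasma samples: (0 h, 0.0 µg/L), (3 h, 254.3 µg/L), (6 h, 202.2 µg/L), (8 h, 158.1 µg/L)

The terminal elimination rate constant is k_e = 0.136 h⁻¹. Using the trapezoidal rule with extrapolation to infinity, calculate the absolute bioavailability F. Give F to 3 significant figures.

Trapezoidal AUC_0→8 (oral capsule):
  [0→3]: (0.0+254.3)/2 × 3 = 381.45
  [3→6]: (254.3+202.2)/2 × 3 = 684.75
  [6→8]: (202.2+158.1)/2 × 2 = 360.3
  Sum = 1426.5 µg/L·h
Tail: C_last/k_e = 158.1/0.136 = 1162.500
AUC_0→∞ (oral capsule) = 1426.5 + 1162.500 = 2589.0 µg/L·h
F = (AUC_ev/D_ev)/(AUC_iv/D_iv) = (2589.0/12.5)/(12400/5) = 207.12/2480 = 0.0835

F = 0.0835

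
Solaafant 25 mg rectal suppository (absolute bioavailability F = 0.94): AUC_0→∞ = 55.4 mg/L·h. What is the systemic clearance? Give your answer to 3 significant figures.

CL = 0.424 L/h

CL = F × Dose / AUC_0→∞
   = 0.94 × 25 / 55.4 = 0.424188 L/h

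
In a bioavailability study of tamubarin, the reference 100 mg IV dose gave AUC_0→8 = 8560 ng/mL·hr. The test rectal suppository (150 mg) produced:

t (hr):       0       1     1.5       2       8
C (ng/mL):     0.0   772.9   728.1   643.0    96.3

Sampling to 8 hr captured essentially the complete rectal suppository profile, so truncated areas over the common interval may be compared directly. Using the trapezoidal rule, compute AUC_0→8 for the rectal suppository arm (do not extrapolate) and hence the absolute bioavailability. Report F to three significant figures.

Trapezoidal AUC_0→8 (rectal suppository):
  [0→1]: (0.0+772.9)/2 × 1 = 386.45
  [1→1.5]: (772.9+728.1)/2 × 0.5 = 375.25
  [1.5→2]: (728.1+643.0)/2 × 0.5 = 342.775
  [2→8]: (643.0+96.3)/2 × 6 = 2217.9
  Sum = 3322.375 ng/mL·hr
F = (AUC_ev/D_ev)/(AUC_iv/D_iv) = (3322.375/150)/(8560/100) = 22.1492/85.6 = 0.2588

F = 0.259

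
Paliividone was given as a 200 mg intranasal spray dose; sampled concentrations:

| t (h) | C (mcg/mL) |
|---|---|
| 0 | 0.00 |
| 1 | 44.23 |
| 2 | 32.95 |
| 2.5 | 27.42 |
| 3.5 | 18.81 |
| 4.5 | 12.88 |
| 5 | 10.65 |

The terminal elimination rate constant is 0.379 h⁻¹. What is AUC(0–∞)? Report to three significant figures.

Trapezoidal AUC_0→5:
  [0→1]: (0.00+44.23)/2 × 1 = 22.115
  [1→2]: (44.23+32.95)/2 × 1 = 38.59
  [2→2.5]: (32.95+27.42)/2 × 0.5 = 15.0925
  [2.5→3.5]: (27.42+18.81)/2 × 1 = 23.115
  [3.5→4.5]: (18.81+12.88)/2 × 1 = 15.845
  [4.5→5]: (12.88+10.65)/2 × 0.5 = 5.8825
  Sum = 120.64 mcg/mL·h
Extrapolated tail: C_last / k_e = 10.65 / 0.379 = 28.100
AUC_0→∞ = 120.64 + 28.100 = 148.74 mcg/mL·h

AUC = 149 mcg/mL·h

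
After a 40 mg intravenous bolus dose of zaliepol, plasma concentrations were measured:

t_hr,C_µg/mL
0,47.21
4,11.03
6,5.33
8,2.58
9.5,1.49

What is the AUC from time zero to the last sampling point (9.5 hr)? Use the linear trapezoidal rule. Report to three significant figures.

Trapezoidal AUC_0→9.5:
  [0→4]: (47.21+11.03)/2 × 4 = 116.48
  [4→6]: (11.03+5.33)/2 × 2 = 16.36
  [6→8]: (5.33+2.58)/2 × 2 = 7.91
  [8→9.5]: (2.58+1.49)/2 × 1.5 = 3.0525
  Sum = 143.8025 µg/mL·hr

AUC = 144 µg/mL·hr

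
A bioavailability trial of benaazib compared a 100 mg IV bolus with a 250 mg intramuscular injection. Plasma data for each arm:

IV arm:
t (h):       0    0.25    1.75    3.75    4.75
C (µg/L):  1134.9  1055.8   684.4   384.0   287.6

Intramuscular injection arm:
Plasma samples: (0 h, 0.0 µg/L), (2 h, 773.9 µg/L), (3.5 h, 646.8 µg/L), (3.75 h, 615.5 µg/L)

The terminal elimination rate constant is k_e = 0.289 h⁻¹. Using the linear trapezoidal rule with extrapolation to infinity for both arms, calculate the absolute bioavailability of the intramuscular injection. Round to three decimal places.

Trapezoidal AUC_0→4.75 (IV):
  [0→0.25]: (1134.9+1055.8)/2 × 0.25 = 273.8375
  [0.25→1.75]: (1055.8+684.4)/2 × 1.5 = 1305.15
  [1.75→3.75]: (684.4+384.0)/2 × 2 = 1068.4
  [3.75→4.75]: (384.0+287.6)/2 × 1 = 335.8
  Sum = 2983.1875 µg/L·h
IV tail: 287.6/0.289 = 995.156; AUC_iv,0→∞ = 2983.1875 + 995.156 = 3978.3435 µg/L·h
Trapezoidal AUC_0→3.75 (intramuscular injection):
  [0→2]: (0.0+773.9)/2 × 2 = 773.9
  [2→3.5]: (773.9+646.8)/2 × 1.5 = 1065.525
  [3.5→3.75]: (646.8+615.5)/2 × 0.25 = 157.7875
  Sum = 1997.2125 µg/L·h
intramuscular injection tail: 615.5/0.289 = 2129.758; AUC_ev,0→∞ = 1997.2125 + 2129.758 = 4126.9705 µg/L·h
F = (AUC_ev/D_ev)/(AUC_iv/D_iv) = (4126.9705/250)/(3978.3435/100) = 16.507882/39.783435 = 0.4149

F = 0.415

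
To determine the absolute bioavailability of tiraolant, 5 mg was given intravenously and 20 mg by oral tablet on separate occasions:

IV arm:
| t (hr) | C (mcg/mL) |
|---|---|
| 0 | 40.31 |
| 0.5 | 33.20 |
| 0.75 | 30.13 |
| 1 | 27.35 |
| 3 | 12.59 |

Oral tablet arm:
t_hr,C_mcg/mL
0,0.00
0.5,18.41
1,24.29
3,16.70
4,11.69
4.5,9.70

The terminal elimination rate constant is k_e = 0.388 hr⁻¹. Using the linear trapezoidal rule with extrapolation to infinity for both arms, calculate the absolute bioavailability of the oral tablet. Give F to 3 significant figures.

F = 0.238

Trapezoidal AUC_0→3 (IV):
  [0→0.5]: (40.31+33.20)/2 × 0.5 = 18.3775
  [0.5→0.75]: (33.20+30.13)/2 × 0.25 = 7.91625
  [0.75→1]: (30.13+27.35)/2 × 0.25 = 7.185
  [1→3]: (27.35+12.59)/2 × 2 = 39.94
  Sum = 73.41875 mcg/mL·hr
IV tail: 12.59/0.388 = 32.448; AUC_iv,0→∞ = 73.41875 + 32.448 = 105.86675 mcg/mL·hr
Trapezoidal AUC_0→4.5 (oral tablet):
  [0→0.5]: (0.00+18.41)/2 × 0.5 = 4.6025
  [0.5→1]: (18.41+24.29)/2 × 0.5 = 10.675
  [1→3]: (24.29+16.70)/2 × 2 = 40.99
  [3→4]: (16.70+11.69)/2 × 1 = 14.195
  [4→4.5]: (11.69+9.70)/2 × 0.5 = 5.3475
  Sum = 75.81 mcg/mL·hr
oral tablet tail: 9.70/0.388 = 25.000; AUC_ev,0→∞ = 75.81 + 25.000 = 100.81 mcg/mL·hr
F = (AUC_ev/D_ev)/(AUC_iv/D_iv) = (100.81/20)/(105.86675/5) = 5.0405/21.17335 = 0.2381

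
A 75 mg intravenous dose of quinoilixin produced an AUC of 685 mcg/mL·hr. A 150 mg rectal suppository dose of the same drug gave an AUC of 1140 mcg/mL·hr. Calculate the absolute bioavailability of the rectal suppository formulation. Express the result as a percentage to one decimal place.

F = (AUC_ev / D_ev) / (AUC_iv / D_iv)
  = (1140/150) / (685/75)
  = 7.6 / 9.13333 = 0.8321
  = 83.21%

F = 83.2%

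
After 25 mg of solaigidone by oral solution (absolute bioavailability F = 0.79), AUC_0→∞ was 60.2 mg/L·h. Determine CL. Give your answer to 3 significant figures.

CL = F × Dose / AUC_0→∞
   = 0.79 × 25 / 60.2 = 0.328073 L/h

CL = 0.328 L/h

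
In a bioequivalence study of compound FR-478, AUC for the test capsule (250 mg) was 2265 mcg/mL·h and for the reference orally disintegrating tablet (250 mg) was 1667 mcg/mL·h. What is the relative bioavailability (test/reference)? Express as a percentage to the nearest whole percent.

F_rel = (AUC_test/D_test) / (AUC_ref/D_ref)
      = (2265/250) / (1667/250)
      = 9.06 / 6.668 = 1.3587 = 135.87%

F_rel = 136%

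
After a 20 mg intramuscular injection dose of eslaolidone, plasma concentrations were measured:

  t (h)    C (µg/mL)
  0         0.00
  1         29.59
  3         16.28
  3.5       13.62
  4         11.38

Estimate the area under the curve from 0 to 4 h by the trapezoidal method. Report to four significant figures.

Trapezoidal AUC_0→4:
  [0→1]: (0.00+29.59)/2 × 1 = 14.795
  [1→3]: (29.59+16.28)/2 × 2 = 45.87
  [3→3.5]: (16.28+13.62)/2 × 0.5 = 7.475
  [3.5→4]: (13.62+11.38)/2 × 0.5 = 6.25
  Sum = 74.39 µg/mL·h

AUC = 74.39 µg/mL·h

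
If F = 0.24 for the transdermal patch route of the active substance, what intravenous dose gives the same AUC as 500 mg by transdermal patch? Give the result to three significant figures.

Systemic exposure from an extravascular dose = F × D_ev, so the equivalent IV dose is F × D_ev.
D_iv = F × D_ev = 0.24 × 500 = 120 mg

D_iv = 120 mg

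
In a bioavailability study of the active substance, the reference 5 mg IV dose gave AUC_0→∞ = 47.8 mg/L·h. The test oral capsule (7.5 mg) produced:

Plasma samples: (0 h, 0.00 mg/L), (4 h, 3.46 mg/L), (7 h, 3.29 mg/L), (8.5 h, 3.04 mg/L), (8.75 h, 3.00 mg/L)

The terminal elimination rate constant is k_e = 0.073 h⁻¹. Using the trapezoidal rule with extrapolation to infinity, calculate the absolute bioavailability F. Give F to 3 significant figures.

Trapezoidal AUC_0→8.75 (oral capsule):
  [0→4]: (0.00+3.46)/2 × 4 = 6.92
  [4→7]: (3.46+3.29)/2 × 3 = 10.125
  [7→8.5]: (3.29+3.04)/2 × 1.5 = 4.7475
  [8.5→8.75]: (3.04+3.00)/2 × 0.25 = 0.755
  Sum = 22.5475 mg/L·h
Tail: C_last/k_e = 3.00/0.073 = 41.096
AUC_0→∞ (oral capsule) = 22.5475 + 41.096 = 63.6435 mg/L·h
F = (AUC_ev/D_ev)/(AUC_iv/D_iv) = (63.6435/7.5)/(47.8/5) = 8.4858/9.56 = 0.8876

F = 0.888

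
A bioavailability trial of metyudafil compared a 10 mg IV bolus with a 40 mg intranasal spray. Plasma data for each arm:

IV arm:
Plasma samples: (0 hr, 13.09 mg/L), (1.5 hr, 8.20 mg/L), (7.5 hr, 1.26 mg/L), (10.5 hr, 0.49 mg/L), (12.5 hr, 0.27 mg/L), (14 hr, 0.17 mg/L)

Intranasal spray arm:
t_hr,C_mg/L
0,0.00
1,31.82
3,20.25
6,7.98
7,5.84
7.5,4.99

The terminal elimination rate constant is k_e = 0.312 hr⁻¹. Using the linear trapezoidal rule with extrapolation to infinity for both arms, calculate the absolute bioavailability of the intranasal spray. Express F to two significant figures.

F = 0.70

Trapezoidal AUC_0→14 (IV):
  [0→1.5]: (13.09+8.20)/2 × 1.5 = 15.9675
  [1.5→7.5]: (8.20+1.26)/2 × 6 = 28.38
  [7.5→10.5]: (1.26+0.49)/2 × 3 = 2.625
  [10.5→12.5]: (0.49+0.27)/2 × 2 = 0.76
  [12.5→14]: (0.27+0.17)/2 × 1.5 = 0.33
  Sum = 48.0625 mg/L·hr
IV tail: 0.17/0.312 = 0.545; AUC_iv,0→∞ = 48.0625 + 0.545 = 48.6075 mg/L·hr
Trapezoidal AUC_0→7.5 (intranasal spray):
  [0→1]: (0.00+31.82)/2 × 1 = 15.91
  [1→3]: (31.82+20.25)/2 × 2 = 52.07
  [3→6]: (20.25+7.98)/2 × 3 = 42.345
  [6→7]: (7.98+5.84)/2 × 1 = 6.91
  [7→7.5]: (5.84+4.99)/2 × 0.5 = 2.7075
  Sum = 119.9425 mg/L·hr
intranasal spray tail: 4.99/0.312 = 15.994; AUC_ev,0→∞ = 119.9425 + 15.994 = 135.9365 mg/L·hr
F = (AUC_ev/D_ev)/(AUC_iv/D_iv) = (135.9365/40)/(48.6075/10) = 3.3984125/4.86075 = 0.6992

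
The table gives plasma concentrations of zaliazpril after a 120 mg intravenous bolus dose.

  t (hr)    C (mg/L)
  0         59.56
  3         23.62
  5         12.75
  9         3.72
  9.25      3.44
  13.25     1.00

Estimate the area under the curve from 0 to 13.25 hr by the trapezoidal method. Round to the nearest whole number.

Trapezoidal AUC_0→13.25:
  [0→3]: (59.56+23.62)/2 × 3 = 124.77
  [3→5]: (23.62+12.75)/2 × 2 = 36.37
  [5→9]: (12.75+3.72)/2 × 4 = 32.94
  [9→9.25]: (3.72+3.44)/2 × 0.25 = 0.895
  [9.25→13.25]: (3.44+1.00)/2 × 4 = 8.88
  Sum = 203.855 mg/L·hr

AUC = 204 mg/L·hr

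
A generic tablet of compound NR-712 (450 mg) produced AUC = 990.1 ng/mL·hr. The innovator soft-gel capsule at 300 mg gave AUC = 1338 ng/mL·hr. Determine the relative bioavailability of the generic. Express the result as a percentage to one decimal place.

F_rel = (AUC_test/D_test) / (AUC_ref/D_ref)
      = (990.1/450) / (1338/300)
      = 2.20022 / 4.46 = 0.4933 = 49.33%

F_rel = 49.3%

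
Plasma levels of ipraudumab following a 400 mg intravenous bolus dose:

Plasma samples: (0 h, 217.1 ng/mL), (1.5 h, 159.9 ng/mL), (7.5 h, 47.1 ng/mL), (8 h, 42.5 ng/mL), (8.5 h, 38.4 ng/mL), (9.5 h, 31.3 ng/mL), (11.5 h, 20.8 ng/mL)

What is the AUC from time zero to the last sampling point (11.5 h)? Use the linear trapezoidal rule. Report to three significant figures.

Trapezoidal AUC_0→11.5:
  [0→1.5]: (217.1+159.9)/2 × 1.5 = 282.75
  [1.5→7.5]: (159.9+47.1)/2 × 6 = 621.0
  [7.5→8]: (47.1+42.5)/2 × 0.5 = 22.4
  [8→8.5]: (42.5+38.4)/2 × 0.5 = 20.225
  [8.5→9.5]: (38.4+31.3)/2 × 1 = 34.85
  [9.5→11.5]: (31.3+20.8)/2 × 2 = 52.1
  Sum = 1033.325 ng/mL·h

AUC = 1030 ng/mL·h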